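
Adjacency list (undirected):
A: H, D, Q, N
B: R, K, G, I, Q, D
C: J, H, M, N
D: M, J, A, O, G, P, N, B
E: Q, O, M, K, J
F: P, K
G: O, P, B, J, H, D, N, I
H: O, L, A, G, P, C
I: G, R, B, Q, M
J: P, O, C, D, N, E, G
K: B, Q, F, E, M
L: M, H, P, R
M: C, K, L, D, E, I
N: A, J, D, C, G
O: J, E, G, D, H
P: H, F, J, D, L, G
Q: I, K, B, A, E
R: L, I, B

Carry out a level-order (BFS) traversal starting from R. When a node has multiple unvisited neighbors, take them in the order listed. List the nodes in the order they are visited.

R → L → I → B → M → H → P → G → Q → K → D → C → E → O → A → F → J → N

Visit R; enqueue L, I, B → queue [L, I, B]
Visit L; enqueue M, H, P → queue [I, B, M, H, P]
Visit I; enqueue G, Q → queue [B, M, H, P, G, Q]
Visit B; enqueue K, D → queue [M, H, P, G, Q, K, D]
Visit M; enqueue C, E → queue [H, P, G, Q, K, D, C, E]
Visit H; enqueue O, A → queue [P, G, Q, K, D, C, E, O, A]
Visit P; enqueue F, J → queue [G, Q, K, D, C, E, O, A, F, J]
Visit G; enqueue N → queue [Q, K, D, C, E, O, A, F, J, N]
Visit Q → queue [K, D, C, E, O, A, F, J, N]
Visit K → queue [D, C, E, O, A, F, J, N]
Visit D → queue [C, E, O, A, F, J, N]
Visit C → queue [E, O, A, F, J, N]
Visit E → queue [O, A, F, J, N]
Visit O → queue [A, F, J, N]
Visit A → queue [F, J, N]
Visit F → queue [J, N]
Visit J → queue [N]
Visit N → queue []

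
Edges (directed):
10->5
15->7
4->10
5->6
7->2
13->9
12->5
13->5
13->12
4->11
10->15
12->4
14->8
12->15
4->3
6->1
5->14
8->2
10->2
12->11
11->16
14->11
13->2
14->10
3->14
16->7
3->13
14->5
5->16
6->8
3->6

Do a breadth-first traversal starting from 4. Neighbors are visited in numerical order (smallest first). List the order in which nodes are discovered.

4, 3, 10, 11, 6, 13, 14, 2, 5, 15, 16, 1, 8, 9, 12, 7

Visit 4; enqueue 3, 10, 11 → queue [3, 10, 11]
Visit 3; enqueue 6, 13, 14 → queue [10, 11, 6, 13, 14]
Visit 10; enqueue 2, 5, 15 → queue [11, 6, 13, 14, 2, 5, 15]
Visit 11; enqueue 16 → queue [6, 13, 14, 2, 5, 15, 16]
Visit 6; enqueue 1, 8 → queue [13, 14, 2, 5, 15, 16, 1, 8]
Visit 13; enqueue 9, 12 → queue [14, 2, 5, 15, 16, 1, 8, 9, 12]
Visit 14 → queue [2, 5, 15, 16, 1, 8, 9, 12]
Visit 2 → queue [5, 15, 16, 1, 8, 9, 12]
Visit 5 → queue [15, 16, 1, 8, 9, 12]
Visit 15; enqueue 7 → queue [16, 1, 8, 9, 12, 7]
Visit 16 → queue [1, 8, 9, 12, 7]
Visit 1 → queue [8, 9, 12, 7]
Visit 8 → queue [9, 12, 7]
Visit 9 → queue [12, 7]
Visit 12 → queue [7]
Visit 7 → queue []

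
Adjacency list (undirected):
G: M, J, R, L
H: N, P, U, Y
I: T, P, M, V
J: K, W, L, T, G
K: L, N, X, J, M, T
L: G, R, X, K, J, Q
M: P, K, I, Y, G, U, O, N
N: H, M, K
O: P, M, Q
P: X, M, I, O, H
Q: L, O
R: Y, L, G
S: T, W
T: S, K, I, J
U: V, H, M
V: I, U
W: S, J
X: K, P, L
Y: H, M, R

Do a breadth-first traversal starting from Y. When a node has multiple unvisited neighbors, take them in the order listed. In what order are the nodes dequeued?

Y, H, M, R, N, P, U, K, I, G, O, L, X, V, J, T, Q, W, S

Visit Y; enqueue H, M, R → queue [H, M, R]
Visit H; enqueue N, P, U → queue [M, R, N, P, U]
Visit M; enqueue K, I, G, O → queue [R, N, P, U, K, I, G, O]
Visit R; enqueue L → queue [N, P, U, K, I, G, O, L]
Visit N → queue [P, U, K, I, G, O, L]
Visit P; enqueue X → queue [U, K, I, G, O, L, X]
Visit U; enqueue V → queue [K, I, G, O, L, X, V]
Visit K; enqueue J, T → queue [I, G, O, L, X, V, J, T]
Visit I → queue [G, O, L, X, V, J, T]
Visit G → queue [O, L, X, V, J, T]
Visit O; enqueue Q → queue [L, X, V, J, T, Q]
Visit L → queue [X, V, J, T, Q]
Visit X → queue [V, J, T, Q]
Visit V → queue [J, T, Q]
Visit J; enqueue W → queue [T, Q, W]
Visit T; enqueue S → queue [Q, W, S]
Visit Q → queue [W, S]
Visit W → queue [S]
Visit S → queue []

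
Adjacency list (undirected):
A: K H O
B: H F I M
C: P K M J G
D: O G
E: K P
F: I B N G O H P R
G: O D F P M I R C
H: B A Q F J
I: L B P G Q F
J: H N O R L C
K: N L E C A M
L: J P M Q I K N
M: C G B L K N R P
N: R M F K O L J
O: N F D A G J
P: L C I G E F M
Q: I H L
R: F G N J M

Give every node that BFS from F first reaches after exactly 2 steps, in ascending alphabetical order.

Level 0: F
Level 1: B, G, H, I, N, O, P, R
Level 2: A, C, D, E, J, K, L, M, Q

A, C, D, E, J, K, L, M, Q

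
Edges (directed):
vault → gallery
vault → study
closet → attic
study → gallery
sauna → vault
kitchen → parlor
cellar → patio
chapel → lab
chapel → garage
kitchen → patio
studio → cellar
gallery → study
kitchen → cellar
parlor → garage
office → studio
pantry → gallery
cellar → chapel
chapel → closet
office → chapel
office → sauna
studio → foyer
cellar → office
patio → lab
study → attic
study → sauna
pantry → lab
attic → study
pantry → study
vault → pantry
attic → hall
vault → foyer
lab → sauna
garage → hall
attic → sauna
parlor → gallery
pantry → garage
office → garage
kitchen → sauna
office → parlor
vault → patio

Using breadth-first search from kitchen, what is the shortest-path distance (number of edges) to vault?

Level 0: kitchen
Level 1: cellar, parlor, patio, sauna
Level 2: chapel, gallery, garage, lab, office, vault
Level 3: closet, foyer, hall, pantry, studio, study
Level 4: attic
vault first appears at level 2.

2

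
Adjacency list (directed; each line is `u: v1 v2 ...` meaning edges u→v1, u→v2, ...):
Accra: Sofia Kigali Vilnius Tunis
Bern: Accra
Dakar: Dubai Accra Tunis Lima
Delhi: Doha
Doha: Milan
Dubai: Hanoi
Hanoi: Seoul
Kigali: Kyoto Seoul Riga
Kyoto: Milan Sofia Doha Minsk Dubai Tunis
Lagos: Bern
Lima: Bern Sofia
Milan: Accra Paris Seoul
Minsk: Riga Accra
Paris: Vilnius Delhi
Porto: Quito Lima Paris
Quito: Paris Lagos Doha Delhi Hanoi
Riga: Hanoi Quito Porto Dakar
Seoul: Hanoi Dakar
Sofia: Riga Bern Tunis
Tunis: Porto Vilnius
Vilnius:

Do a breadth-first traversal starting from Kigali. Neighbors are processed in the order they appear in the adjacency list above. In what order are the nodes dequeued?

Visit Kigali; enqueue Kyoto, Seoul, Riga → queue [Kyoto, Seoul, Riga]
Visit Kyoto; enqueue Milan, Sofia, Doha, Minsk, Dubai, Tunis → queue [Seoul, Riga, Milan, Sofia, Doha, Minsk, Dubai, Tunis]
Visit Seoul; enqueue Hanoi, Dakar → queue [Riga, Milan, Sofia, Doha, Minsk, Dubai, Tunis, Hanoi, Dakar]
Visit Riga; enqueue Quito, Porto → queue [Milan, Sofia, Doha, Minsk, Dubai, Tunis, Hanoi, Dakar, Quito, Porto]
Visit Milan; enqueue Accra, Paris → queue [Sofia, Doha, Minsk, Dubai, Tunis, Hanoi, Dakar, Quito, Porto, Accra, Paris]
Visit Sofia; enqueue Bern → queue [Doha, Minsk, Dubai, Tunis, Hanoi, Dakar, Quito, Porto, Accra, Paris, Bern]
Visit Doha → queue [Minsk, Dubai, Tunis, Hanoi, Dakar, Quito, Porto, Accra, Paris, Bern]
Visit Minsk → queue [Dubai, Tunis, Hanoi, Dakar, Quito, Porto, Accra, Paris, Bern]
Visit Dubai → queue [Tunis, Hanoi, Dakar, Quito, Porto, Accra, Paris, Bern]
Visit Tunis; enqueue Vilnius → queue [Hanoi, Dakar, Quito, Porto, Accra, Paris, Bern, Vilnius]
Visit Hanoi → queue [Dakar, Quito, Porto, Accra, Paris, Bern, Vilnius]
Visit Dakar; enqueue Lima → queue [Quito, Porto, Accra, Paris, Bern, Vilnius, Lima]
Visit Quito; enqueue Lagos, Delhi → queue [Porto, Accra, Paris, Bern, Vilnius, Lima, Lagos, Delhi]
Visit Porto → queue [Accra, Paris, Bern, Vilnius, Lima, Lagos, Delhi]
Visit Accra → queue [Paris, Bern, Vilnius, Lima, Lagos, Delhi]
Visit Paris → queue [Bern, Vilnius, Lima, Lagos, Delhi]
Visit Bern → queue [Vilnius, Lima, Lagos, Delhi]
Visit Vilnius → queue [Lima, Lagos, Delhi]
Visit Lima → queue [Lagos, Delhi]
Visit Lagos → queue [Delhi]
Visit Delhi → queue []

Kigali -> Kyoto -> Seoul -> Riga -> Milan -> Sofia -> Doha -> Minsk -> Dubai -> Tunis -> Hanoi -> Dakar -> Quito -> Porto -> Accra -> Paris -> Bern -> Vilnius -> Lima -> Lagos -> Delhi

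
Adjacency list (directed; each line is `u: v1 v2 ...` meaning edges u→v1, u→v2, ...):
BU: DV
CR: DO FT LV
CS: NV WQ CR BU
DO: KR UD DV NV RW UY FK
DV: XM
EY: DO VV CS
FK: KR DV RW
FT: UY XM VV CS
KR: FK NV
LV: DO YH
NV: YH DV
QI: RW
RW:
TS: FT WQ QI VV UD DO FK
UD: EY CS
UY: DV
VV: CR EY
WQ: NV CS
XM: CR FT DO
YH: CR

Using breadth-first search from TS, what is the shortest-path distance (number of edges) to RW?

2

Level 0: TS
Level 1: DO, FK, FT, QI, UD, VV, WQ
Level 2: CR, CS, DV, EY, KR, NV, RW, UY, XM
Level 3: BU, LV, YH
RW first appears at level 2.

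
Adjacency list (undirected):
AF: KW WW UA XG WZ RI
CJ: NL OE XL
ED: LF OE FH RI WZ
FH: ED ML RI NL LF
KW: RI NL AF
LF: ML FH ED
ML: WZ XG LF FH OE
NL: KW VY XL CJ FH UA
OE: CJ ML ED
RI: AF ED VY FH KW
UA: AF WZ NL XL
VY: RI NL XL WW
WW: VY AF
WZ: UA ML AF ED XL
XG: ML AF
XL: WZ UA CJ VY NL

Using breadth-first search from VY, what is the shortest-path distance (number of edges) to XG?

Level 0: VY
Level 1: NL, RI, WW, XL
Level 2: AF, CJ, ED, FH, KW, UA, WZ
Level 3: LF, ML, OE, XG
XG first appears at level 3.

3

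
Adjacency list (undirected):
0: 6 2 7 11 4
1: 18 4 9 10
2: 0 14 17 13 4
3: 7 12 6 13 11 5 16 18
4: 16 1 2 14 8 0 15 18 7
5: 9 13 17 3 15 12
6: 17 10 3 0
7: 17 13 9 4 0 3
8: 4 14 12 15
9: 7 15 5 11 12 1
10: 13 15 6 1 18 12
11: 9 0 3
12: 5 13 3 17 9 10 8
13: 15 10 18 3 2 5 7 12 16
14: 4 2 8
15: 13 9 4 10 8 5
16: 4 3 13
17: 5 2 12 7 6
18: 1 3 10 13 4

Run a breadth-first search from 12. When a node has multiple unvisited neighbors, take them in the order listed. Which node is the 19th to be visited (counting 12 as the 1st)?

0

Visit 12; enqueue 5, 13, 3, 17, 9, 10, 8 → queue [5, 13, 3, 17, 9, 10, 8]
Visit 5; enqueue 15 → queue [13, 3, 17, 9, 10, 8, 15]
Visit 13; enqueue 18, 2, 7, 16 → queue [3, 17, 9, 10, 8, 15, 18, 2, 7, 16]
Visit 3; enqueue 6, 11 → queue [17, 9, 10, 8, 15, 18, 2, 7, 16, 6, 11]
Visit 17 → queue [9, 10, 8, 15, 18, 2, 7, 16, 6, 11]
Visit 9; enqueue 1 → queue [10, 8, 15, 18, 2, 7, 16, 6, 11, 1]
Visit 10 → queue [8, 15, 18, 2, 7, 16, 6, 11, 1]
Visit 8; enqueue 4, 14 → queue [15, 18, 2, 7, 16, 6, 11, 1, 4, 14]
Visit 15 → queue [18, 2, 7, 16, 6, 11, 1, 4, 14]
Visit 18 → queue [2, 7, 16, 6, 11, 1, 4, 14]
Visit 2; enqueue 0 → queue [7, 16, 6, 11, 1, 4, 14, 0]
Visit 7 → queue [16, 6, 11, 1, 4, 14, 0]
Visit 16 → queue [6, 11, 1, 4, 14, 0]
Visit 6 → queue [11, 1, 4, 14, 0]
Visit 11 → queue [1, 4, 14, 0]
Visit 1 → queue [4, 14, 0]
Visit 4 → queue [14, 0]
Visit 14 → queue [0]
Visit 0 → queue []

Visit order: 12, 5, 13, 3, 17, 9, 10, 8, 15, 18, 2, 7, 16, 6, 11, 1, 4, 14, 0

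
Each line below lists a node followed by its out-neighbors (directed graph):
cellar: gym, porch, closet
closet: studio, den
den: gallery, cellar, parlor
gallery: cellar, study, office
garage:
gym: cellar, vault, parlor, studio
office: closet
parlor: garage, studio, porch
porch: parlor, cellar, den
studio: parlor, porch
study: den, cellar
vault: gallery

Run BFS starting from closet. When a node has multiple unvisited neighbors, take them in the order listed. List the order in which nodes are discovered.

Visit closet; enqueue studio, den → queue [studio, den]
Visit studio; enqueue parlor, porch → queue [den, parlor, porch]
Visit den; enqueue gallery, cellar → queue [parlor, porch, gallery, cellar]
Visit parlor; enqueue garage → queue [porch, gallery, cellar, garage]
Visit porch → queue [gallery, cellar, garage]
Visit gallery; enqueue study, office → queue [cellar, garage, study, office]
Visit cellar; enqueue gym → queue [garage, study, office, gym]
Visit garage → queue [study, office, gym]
Visit study → queue [office, gym]
Visit office → queue [gym]
Visit gym; enqueue vault → queue [vault]
Visit vault → queue []

closet studio den parlor porch gallery cellar garage study office gym vault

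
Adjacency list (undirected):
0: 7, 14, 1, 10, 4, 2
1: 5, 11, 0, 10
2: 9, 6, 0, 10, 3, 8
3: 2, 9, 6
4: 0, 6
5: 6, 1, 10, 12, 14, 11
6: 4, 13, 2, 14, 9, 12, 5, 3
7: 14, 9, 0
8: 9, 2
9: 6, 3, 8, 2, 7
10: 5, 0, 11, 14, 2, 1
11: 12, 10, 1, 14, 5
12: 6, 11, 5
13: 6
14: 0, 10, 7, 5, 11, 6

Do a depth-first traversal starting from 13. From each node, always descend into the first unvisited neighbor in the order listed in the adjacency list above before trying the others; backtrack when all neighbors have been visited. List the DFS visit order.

Visit 13
13 → 6
6 → 4
4 → 0
0 → 7
7 → 14
14 → 10
10 → 5
5 → 1
1 → 11
11 → 12
10 → 2
2 → 9
9 → 3
9 → 8

13 → 6 → 4 → 0 → 7 → 14 → 10 → 5 → 1 → 11 → 12 → 2 → 9 → 3 → 8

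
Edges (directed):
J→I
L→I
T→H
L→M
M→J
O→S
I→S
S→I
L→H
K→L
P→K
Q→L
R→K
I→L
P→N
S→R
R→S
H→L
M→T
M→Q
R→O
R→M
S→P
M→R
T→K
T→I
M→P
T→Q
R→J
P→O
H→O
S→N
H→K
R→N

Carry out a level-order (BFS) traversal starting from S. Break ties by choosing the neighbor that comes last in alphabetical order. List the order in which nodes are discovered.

S R P N I O M K J L T Q H

Visit S; enqueue R, P, N, I → queue [R, P, N, I]
Visit R; enqueue O, M, K, J → queue [P, N, I, O, M, K, J]
Visit P → queue [N, I, O, M, K, J]
Visit N → queue [I, O, M, K, J]
Visit I; enqueue L → queue [O, M, K, J, L]
Visit O → queue [M, K, J, L]
Visit M; enqueue T, Q → queue [K, J, L, T, Q]
Visit K → queue [J, L, T, Q]
Visit J → queue [L, T, Q]
Visit L; enqueue H → queue [T, Q, H]
Visit T → queue [Q, H]
Visit Q → queue [H]
Visit H → queue []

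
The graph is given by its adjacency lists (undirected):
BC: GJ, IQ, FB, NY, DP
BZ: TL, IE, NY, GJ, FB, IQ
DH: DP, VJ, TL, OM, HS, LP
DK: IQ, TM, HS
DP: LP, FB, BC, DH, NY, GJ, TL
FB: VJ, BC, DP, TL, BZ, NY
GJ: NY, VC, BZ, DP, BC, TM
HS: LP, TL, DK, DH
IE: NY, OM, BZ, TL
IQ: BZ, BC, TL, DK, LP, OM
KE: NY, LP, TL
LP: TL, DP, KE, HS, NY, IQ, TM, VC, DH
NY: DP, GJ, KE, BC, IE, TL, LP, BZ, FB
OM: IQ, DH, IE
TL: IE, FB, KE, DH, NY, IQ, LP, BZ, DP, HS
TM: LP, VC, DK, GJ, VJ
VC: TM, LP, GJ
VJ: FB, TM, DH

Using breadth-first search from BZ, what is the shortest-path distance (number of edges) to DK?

2

Level 0: BZ
Level 1: FB, GJ, IE, IQ, NY, TL
Level 2: BC, DH, DK, DP, HS, KE, LP, OM, TM, VC, VJ
DK first appears at level 2.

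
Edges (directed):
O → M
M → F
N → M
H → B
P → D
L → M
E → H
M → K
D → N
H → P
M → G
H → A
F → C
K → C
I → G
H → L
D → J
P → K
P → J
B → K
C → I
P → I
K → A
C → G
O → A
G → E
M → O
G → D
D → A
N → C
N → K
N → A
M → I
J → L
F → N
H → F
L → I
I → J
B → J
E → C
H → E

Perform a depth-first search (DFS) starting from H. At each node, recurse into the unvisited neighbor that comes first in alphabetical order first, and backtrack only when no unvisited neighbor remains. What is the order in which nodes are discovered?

Visit H
H → A
H → B
B → J
J → L
L → I
I → G
G → D
D → N
N → C
N → K
N → M
M → F
M → O
G → E
H → P

H → A → B → J → L → I → G → D → N → C → K → M → F → O → E → P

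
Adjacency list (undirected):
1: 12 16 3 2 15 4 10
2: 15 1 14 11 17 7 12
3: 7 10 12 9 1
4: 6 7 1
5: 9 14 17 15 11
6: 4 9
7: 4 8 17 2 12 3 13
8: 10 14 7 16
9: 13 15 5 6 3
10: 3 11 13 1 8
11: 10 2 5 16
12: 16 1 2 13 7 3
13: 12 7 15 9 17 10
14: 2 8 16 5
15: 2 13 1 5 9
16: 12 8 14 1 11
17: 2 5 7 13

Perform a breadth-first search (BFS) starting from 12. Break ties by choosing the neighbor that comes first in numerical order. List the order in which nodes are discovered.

12 1 2 3 7 13 16 4 10 15 11 14 17 9 8 6 5

Visit 12; enqueue 1, 2, 3, 7, 13, 16 → queue [1, 2, 3, 7, 13, 16]
Visit 1; enqueue 4, 10, 15 → queue [2, 3, 7, 13, 16, 4, 10, 15]
Visit 2; enqueue 11, 14, 17 → queue [3, 7, 13, 16, 4, 10, 15, 11, 14, 17]
Visit 3; enqueue 9 → queue [7, 13, 16, 4, 10, 15, 11, 14, 17, 9]
Visit 7; enqueue 8 → queue [13, 16, 4, 10, 15, 11, 14, 17, 9, 8]
Visit 13 → queue [16, 4, 10, 15, 11, 14, 17, 9, 8]
Visit 16 → queue [4, 10, 15, 11, 14, 17, 9, 8]
Visit 4; enqueue 6 → queue [10, 15, 11, 14, 17, 9, 8, 6]
Visit 10 → queue [15, 11, 14, 17, 9, 8, 6]
Visit 15; enqueue 5 → queue [11, 14, 17, 9, 8, 6, 5]
Visit 11 → queue [14, 17, 9, 8, 6, 5]
Visit 14 → queue [17, 9, 8, 6, 5]
Visit 17 → queue [9, 8, 6, 5]
Visit 9 → queue [8, 6, 5]
Visit 8 → queue [6, 5]
Visit 6 → queue [5]
Visit 5 → queue []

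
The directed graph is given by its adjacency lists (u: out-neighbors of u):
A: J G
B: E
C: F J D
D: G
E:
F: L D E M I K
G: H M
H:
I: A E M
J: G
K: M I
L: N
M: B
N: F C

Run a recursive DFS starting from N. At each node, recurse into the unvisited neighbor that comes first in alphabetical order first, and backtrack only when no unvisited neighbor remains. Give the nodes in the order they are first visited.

N -> C -> D -> G -> H -> M -> B -> E -> F -> I -> A -> J -> K -> L

Visit N
N → C
C → D
D → G
G → H
G → M
M → B
B → E
C → F
F → I
I → A
A → J
F → K
F → L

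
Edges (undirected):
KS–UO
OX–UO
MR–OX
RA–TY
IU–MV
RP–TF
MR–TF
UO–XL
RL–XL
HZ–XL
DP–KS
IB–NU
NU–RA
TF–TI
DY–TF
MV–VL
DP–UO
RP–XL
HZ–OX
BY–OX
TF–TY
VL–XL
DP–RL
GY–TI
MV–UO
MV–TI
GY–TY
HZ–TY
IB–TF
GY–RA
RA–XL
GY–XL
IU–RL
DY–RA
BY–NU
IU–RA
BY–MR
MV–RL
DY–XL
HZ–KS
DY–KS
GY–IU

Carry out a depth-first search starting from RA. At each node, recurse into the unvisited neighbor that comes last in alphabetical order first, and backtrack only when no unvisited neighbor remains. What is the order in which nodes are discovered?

RA -> XL -> VL -> MV -> UO -> OX -> MR -> TF -> TY -> HZ -> KS -> DY -> DP -> RL -> IU -> GY -> TI -> RP -> IB -> NU -> BY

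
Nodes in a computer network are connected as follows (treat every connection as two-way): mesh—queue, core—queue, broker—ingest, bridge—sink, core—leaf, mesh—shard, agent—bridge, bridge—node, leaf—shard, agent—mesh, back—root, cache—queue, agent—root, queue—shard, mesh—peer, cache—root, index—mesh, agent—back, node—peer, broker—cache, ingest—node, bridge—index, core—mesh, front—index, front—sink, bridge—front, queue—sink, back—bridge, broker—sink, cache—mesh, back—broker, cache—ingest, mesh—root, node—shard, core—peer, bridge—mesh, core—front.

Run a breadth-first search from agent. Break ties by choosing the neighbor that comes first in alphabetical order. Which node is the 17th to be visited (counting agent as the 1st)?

Visit agent; enqueue back, bridge, mesh, root → queue [back, bridge, mesh, root]
Visit back; enqueue broker → queue [bridge, mesh, root, broker]
Visit bridge; enqueue front, index, node, sink → queue [mesh, root, broker, front, index, node, sink]
Visit mesh; enqueue cache, core, peer, queue, shard → queue [root, broker, front, index, node, sink, cache, core, peer, queue, shard]
Visit root → queue [broker, front, index, node, sink, cache, core, peer, queue, shard]
Visit broker; enqueue ingest → queue [front, index, node, sink, cache, core, peer, queue, shard, ingest]
Visit front → queue [index, node, sink, cache, core, peer, queue, shard, ingest]
Visit index → queue [node, sink, cache, core, peer, queue, shard, ingest]
Visit node → queue [sink, cache, core, peer, queue, shard, ingest]
Visit sink → queue [cache, core, peer, queue, shard, ingest]
Visit cache → queue [core, peer, queue, shard, ingest]
Visit core; enqueue leaf → queue [peer, queue, shard, ingest, leaf]
Visit peer → queue [queue, shard, ingest, leaf]
Visit queue → queue [shard, ingest, leaf]
Visit shard → queue [ingest, leaf]
Visit ingest → queue [leaf]
Visit leaf → queue []

Visit order: agent, back, bridge, mesh, root, broker, front, index, node, sink, cache, core, peer, queue, shard, ingest, leaf

leaf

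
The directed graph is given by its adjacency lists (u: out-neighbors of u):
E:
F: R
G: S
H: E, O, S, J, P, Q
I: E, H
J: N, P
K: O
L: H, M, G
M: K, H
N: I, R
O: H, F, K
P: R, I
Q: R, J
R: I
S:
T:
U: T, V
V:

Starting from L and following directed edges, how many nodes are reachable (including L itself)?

15

BFS from L visits: L, G, H, M, S, E, J, O, P, Q, K, N, F, I, R
Reachable nodes: 15 of 18 total.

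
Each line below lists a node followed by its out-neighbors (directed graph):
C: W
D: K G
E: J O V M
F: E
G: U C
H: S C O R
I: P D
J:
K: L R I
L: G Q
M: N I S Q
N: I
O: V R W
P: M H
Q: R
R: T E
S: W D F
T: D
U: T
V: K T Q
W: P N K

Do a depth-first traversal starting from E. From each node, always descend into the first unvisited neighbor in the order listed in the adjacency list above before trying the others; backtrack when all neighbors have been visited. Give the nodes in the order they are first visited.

Visit E
E → J
E → O
O → V
V → K
K → L
L → G
G → U
U → T
T → D
G → C
C → W
W → P
P → M
M → N
N → I
M → S
S → F
M → Q
Q → R
P → H

E, J, O, V, K, L, G, U, T, D, C, W, P, M, N, I, S, F, Q, R, H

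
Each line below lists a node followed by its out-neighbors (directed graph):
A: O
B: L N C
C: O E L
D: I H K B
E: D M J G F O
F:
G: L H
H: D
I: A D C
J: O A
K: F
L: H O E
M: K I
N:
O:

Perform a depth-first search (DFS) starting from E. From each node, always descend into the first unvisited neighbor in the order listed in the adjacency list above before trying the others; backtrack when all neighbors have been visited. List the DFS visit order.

Visit E
E → D
D → I
I → A
A → O
I → C
C → L
L → H
D → K
K → F
D → B
B → N
E → M
E → J
E → G

E, D, I, A, O, C, L, H, K, F, B, N, M, J, G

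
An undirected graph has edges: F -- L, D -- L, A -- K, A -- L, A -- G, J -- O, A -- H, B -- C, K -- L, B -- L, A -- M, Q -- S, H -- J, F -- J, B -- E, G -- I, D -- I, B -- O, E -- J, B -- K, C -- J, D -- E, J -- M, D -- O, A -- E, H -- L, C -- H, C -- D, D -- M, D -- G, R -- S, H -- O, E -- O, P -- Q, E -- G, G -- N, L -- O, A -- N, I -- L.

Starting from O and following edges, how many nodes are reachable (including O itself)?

15

BFS from O visits: O, B, D, E, H, J, L, C, K, G, I, M, A, F, N
Reachable nodes: 15 of 19 total.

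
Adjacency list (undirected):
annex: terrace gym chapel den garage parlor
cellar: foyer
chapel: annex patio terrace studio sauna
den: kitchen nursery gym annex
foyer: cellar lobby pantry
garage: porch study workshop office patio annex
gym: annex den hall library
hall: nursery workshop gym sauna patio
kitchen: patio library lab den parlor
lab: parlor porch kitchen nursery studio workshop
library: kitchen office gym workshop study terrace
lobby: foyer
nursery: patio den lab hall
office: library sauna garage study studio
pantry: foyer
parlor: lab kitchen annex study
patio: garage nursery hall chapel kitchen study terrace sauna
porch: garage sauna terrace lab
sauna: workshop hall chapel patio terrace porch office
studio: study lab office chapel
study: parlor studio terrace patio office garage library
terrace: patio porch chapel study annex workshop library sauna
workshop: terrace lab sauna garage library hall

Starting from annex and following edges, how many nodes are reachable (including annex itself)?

BFS from annex visits: annex, terrace, gym, chapel, den, garage, parlor, patio, porch, study, workshop, library, sauna, hall, studio, kitchen, nursery, office, lab
Reachable nodes: 19 of 23 total.

19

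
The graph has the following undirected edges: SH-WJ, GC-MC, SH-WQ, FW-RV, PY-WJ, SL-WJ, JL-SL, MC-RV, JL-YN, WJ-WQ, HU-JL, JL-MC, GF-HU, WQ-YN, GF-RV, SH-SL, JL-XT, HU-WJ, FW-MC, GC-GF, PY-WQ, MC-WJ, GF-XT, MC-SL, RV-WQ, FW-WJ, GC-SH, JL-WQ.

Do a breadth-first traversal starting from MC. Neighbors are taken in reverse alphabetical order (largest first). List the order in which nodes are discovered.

Visit MC; enqueue WJ, SL, RV, JL, GC, FW → queue [WJ, SL, RV, JL, GC, FW]
Visit WJ; enqueue WQ, SH, PY, HU → queue [SL, RV, JL, GC, FW, WQ, SH, PY, HU]
Visit SL → queue [RV, JL, GC, FW, WQ, SH, PY, HU]
Visit RV; enqueue GF → queue [JL, GC, FW, WQ, SH, PY, HU, GF]
Visit JL; enqueue YN, XT → queue [GC, FW, WQ, SH, PY, HU, GF, YN, XT]
Visit GC → queue [FW, WQ, SH, PY, HU, GF, YN, XT]
Visit FW → queue [WQ, SH, PY, HU, GF, YN, XT]
Visit WQ → queue [SH, PY, HU, GF, YN, XT]
Visit SH → queue [PY, HU, GF, YN, XT]
Visit PY → queue [HU, GF, YN, XT]
Visit HU → queue [GF, YN, XT]
Visit GF → queue [YN, XT]
Visit YN → queue [XT]
Visit XT → queue []

MC → WJ → SL → RV → JL → GC → FW → WQ → SH → PY → HU → GF → YN → XT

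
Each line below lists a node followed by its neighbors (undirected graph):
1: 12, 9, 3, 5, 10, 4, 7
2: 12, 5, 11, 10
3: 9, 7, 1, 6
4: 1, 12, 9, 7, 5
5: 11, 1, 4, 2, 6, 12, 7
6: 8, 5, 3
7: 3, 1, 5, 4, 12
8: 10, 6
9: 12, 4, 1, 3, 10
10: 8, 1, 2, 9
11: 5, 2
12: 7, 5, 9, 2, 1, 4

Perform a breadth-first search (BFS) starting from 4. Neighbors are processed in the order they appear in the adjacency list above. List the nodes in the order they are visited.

4 → 1 → 12 → 9 → 7 → 5 → 3 → 10 → 2 → 11 → 6 → 8

Visit 4; enqueue 1, 12, 9, 7, 5 → queue [1, 12, 9, 7, 5]
Visit 1; enqueue 3, 10 → queue [12, 9, 7, 5, 3, 10]
Visit 12; enqueue 2 → queue [9, 7, 5, 3, 10, 2]
Visit 9 → queue [7, 5, 3, 10, 2]
Visit 7 → queue [5, 3, 10, 2]
Visit 5; enqueue 11, 6 → queue [3, 10, 2, 11, 6]
Visit 3 → queue [10, 2, 11, 6]
Visit 10; enqueue 8 → queue [2, 11, 6, 8]
Visit 2 → queue [11, 6, 8]
Visit 11 → queue [6, 8]
Visit 6 → queue [8]
Visit 8 → queue []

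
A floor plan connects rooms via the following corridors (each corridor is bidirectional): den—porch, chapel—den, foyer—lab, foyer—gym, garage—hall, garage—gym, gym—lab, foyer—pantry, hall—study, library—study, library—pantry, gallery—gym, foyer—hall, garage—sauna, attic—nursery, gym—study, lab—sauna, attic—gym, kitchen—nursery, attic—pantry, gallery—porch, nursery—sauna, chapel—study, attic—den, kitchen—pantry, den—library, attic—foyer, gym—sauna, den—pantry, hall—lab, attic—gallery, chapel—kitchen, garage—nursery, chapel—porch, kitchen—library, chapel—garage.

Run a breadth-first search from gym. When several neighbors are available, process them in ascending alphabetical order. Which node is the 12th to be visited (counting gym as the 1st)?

hall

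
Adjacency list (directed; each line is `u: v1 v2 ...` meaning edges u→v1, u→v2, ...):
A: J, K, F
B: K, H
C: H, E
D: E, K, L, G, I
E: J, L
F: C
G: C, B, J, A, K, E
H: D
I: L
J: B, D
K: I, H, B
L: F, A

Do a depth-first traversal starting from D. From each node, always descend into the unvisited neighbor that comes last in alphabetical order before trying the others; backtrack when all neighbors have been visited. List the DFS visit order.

D, L, F, C, H, E, J, B, K, I, A, G

Visit D
D → L
L → F
F → C
C → H
C → E
E → J
J → B
B → K
K → I
L → A
D → G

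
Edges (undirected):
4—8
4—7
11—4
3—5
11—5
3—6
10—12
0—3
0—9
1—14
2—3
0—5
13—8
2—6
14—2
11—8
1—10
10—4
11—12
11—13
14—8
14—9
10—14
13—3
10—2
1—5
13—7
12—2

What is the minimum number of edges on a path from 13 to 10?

3

Level 0: 13
Level 1: 3, 7, 8, 11
Level 2: 0, 2, 4, 5, 6, 12, 14
Level 3: 1, 9, 10
10 first appears at level 3.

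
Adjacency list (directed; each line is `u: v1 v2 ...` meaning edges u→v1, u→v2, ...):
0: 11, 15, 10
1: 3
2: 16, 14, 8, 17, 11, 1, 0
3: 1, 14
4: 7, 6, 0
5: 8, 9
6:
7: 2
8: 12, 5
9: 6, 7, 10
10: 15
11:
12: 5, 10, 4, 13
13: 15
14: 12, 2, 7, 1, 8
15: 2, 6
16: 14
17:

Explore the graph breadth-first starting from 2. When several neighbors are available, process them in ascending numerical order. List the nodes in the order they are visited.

2 0 1 8 11 14 16 17 10 15 3 5 12 7 6 9 4 13

Visit 2; enqueue 0, 1, 8, 11, 14, 16, 17 → queue [0, 1, 8, 11, 14, 16, 17]
Visit 0; enqueue 10, 15 → queue [1, 8, 11, 14, 16, 17, 10, 15]
Visit 1; enqueue 3 → queue [8, 11, 14, 16, 17, 10, 15, 3]
Visit 8; enqueue 5, 12 → queue [11, 14, 16, 17, 10, 15, 3, 5, 12]
Visit 11 → queue [14, 16, 17, 10, 15, 3, 5, 12]
Visit 14; enqueue 7 → queue [16, 17, 10, 15, 3, 5, 12, 7]
Visit 16 → queue [17, 10, 15, 3, 5, 12, 7]
Visit 17 → queue [10, 15, 3, 5, 12, 7]
Visit 10 → queue [15, 3, 5, 12, 7]
Visit 15; enqueue 6 → queue [3, 5, 12, 7, 6]
Visit 3 → queue [5, 12, 7, 6]
Visit 5; enqueue 9 → queue [12, 7, 6, 9]
Visit 12; enqueue 4, 13 → queue [7, 6, 9, 4, 13]
Visit 7 → queue [6, 9, 4, 13]
Visit 6 → queue [9, 4, 13]
Visit 9 → queue [4, 13]
Visit 4 → queue [13]
Visit 13 → queue []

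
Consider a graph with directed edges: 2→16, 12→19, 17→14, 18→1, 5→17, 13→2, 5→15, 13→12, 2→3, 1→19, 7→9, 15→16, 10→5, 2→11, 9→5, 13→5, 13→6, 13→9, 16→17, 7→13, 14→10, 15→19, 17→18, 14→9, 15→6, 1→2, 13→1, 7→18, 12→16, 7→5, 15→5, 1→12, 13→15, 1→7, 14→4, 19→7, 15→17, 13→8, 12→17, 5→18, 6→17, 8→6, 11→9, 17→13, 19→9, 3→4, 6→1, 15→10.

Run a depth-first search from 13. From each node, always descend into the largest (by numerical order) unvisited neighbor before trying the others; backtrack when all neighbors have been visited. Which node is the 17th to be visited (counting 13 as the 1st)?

3

Visit 13
13 → 15
15 → 19
19 → 9
9 → 5
5 → 18
18 → 1
1 → 12
12 → 17
17 → 14
14 → 10
14 → 4
12 → 16
1 → 7
1 → 2
2 → 11
2 → 3
15 → 6
13 → 8

Visit order: 13, 15, 19, 9, 5, 18, 1, 12, 17, 14, 10, 4, 16, 7, 2, 11, 3, 6, 8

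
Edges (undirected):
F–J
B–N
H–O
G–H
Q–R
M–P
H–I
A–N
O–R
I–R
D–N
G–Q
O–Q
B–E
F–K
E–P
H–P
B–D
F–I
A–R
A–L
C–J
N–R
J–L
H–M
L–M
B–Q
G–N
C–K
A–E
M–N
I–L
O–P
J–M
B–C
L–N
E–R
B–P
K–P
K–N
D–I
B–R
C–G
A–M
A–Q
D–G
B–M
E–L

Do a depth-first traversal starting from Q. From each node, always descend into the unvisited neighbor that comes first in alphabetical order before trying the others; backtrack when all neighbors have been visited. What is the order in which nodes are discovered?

Visit Q
Q → A
A → E
E → B
B → C
C → G
G → D
D → I
I → F
F → J
J → L
L → M
M → H
H → O
O → P
P → K
K → N
N → R

Q → A → E → B → C → G → D → I → F → J → L → M → H → O → P → K → N → R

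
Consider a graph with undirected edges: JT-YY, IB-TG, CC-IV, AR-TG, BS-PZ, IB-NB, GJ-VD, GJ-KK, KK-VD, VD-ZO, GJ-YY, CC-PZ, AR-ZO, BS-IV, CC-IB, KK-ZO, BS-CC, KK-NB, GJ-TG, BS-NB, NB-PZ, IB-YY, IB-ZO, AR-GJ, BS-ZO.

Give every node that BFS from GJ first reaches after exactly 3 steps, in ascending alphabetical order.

BS, CC, PZ

Level 0: GJ
Level 1: AR, KK, TG, VD, YY
Level 2: IB, JT, NB, ZO
Level 3: BS, CC, PZ
Level 4: IV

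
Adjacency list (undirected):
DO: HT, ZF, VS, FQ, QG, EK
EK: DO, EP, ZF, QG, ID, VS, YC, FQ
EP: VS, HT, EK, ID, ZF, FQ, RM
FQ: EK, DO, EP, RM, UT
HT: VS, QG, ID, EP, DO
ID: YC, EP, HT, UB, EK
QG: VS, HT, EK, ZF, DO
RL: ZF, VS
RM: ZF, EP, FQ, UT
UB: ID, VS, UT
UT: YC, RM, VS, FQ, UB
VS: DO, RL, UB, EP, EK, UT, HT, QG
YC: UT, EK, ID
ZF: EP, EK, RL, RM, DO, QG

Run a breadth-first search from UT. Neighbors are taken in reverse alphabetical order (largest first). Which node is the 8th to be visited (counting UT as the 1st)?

Visit UT; enqueue YC, VS, UB, RM, FQ → queue [YC, VS, UB, RM, FQ]
Visit YC; enqueue ID, EK → queue [VS, UB, RM, FQ, ID, EK]
Visit VS; enqueue RL, QG, HT, EP, DO → queue [UB, RM, FQ, ID, EK, RL, QG, HT, EP, DO]
Visit UB → queue [RM, FQ, ID, EK, RL, QG, HT, EP, DO]
Visit RM; enqueue ZF → queue [FQ, ID, EK, RL, QG, HT, EP, DO, ZF]
Visit FQ → queue [ID, EK, RL, QG, HT, EP, DO, ZF]
Visit ID → queue [EK, RL, QG, HT, EP, DO, ZF]
Visit EK → queue [RL, QG, HT, EP, DO, ZF]
Visit RL → queue [QG, HT, EP, DO, ZF]
Visit QG → queue [HT, EP, DO, ZF]
Visit HT → queue [EP, DO, ZF]
Visit EP → queue [DO, ZF]
Visit DO → queue [ZF]
Visit ZF → queue []

Visit order: UT, YC, VS, UB, RM, FQ, ID, EK, RL, QG, HT, EP, DO, ZF

EK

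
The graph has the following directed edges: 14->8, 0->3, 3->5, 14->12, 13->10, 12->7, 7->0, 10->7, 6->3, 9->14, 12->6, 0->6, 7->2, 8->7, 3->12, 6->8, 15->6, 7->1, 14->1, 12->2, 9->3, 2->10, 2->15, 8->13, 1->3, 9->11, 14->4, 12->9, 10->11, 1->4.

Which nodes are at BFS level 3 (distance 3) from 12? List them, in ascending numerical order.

Level 0: 12
Level 1: 2, 6, 7, 9
Level 2: 0, 1, 3, 8, 10, 11, 14, 15
Level 3: 4, 5, 13

4, 5, 13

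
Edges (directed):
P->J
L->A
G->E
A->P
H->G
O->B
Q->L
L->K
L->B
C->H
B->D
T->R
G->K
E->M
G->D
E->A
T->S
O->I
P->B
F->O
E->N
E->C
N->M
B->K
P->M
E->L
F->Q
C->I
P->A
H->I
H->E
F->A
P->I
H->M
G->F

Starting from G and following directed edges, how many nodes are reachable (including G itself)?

17

BFS from G visits: G, K, F, E, D, Q, O, A, N, M, L, C, I, B, P, H, J
Reachable nodes: 17 of 20 total.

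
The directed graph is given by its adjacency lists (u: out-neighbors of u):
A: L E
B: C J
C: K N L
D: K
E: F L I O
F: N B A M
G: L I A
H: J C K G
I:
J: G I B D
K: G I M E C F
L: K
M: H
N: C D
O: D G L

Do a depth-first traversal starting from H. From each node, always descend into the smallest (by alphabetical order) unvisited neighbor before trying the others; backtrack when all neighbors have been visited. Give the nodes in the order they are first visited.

Visit H
H → C
C → K
K → E
E → F
F → A
A → L
F → B
B → J
J → D
J → G
G → I
F → M
F → N
E → O

H C K E F A L B J D G I M N O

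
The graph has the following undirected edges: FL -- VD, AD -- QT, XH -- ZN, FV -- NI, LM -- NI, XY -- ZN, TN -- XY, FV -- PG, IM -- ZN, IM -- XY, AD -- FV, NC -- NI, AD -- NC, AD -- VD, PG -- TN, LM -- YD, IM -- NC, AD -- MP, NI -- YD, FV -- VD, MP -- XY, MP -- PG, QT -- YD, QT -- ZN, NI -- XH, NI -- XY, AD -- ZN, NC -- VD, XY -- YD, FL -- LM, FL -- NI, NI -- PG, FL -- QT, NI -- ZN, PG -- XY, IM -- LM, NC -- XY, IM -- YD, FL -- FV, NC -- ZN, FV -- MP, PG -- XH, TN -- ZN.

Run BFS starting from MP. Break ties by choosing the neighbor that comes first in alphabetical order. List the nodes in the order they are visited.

Visit MP; enqueue AD, FV, PG, XY → queue [AD, FV, PG, XY]
Visit AD; enqueue NC, QT, VD, ZN → queue [FV, PG, XY, NC, QT, VD, ZN]
Visit FV; enqueue FL, NI → queue [PG, XY, NC, QT, VD, ZN, FL, NI]
Visit PG; enqueue TN, XH → queue [XY, NC, QT, VD, ZN, FL, NI, TN, XH]
Visit XY; enqueue IM, YD → queue [NC, QT, VD, ZN, FL, NI, TN, XH, IM, YD]
Visit NC → queue [QT, VD, ZN, FL, NI, TN, XH, IM, YD]
Visit QT → queue [VD, ZN, FL, NI, TN, XH, IM, YD]
Visit VD → queue [ZN, FL, NI, TN, XH, IM, YD]
Visit ZN → queue [FL, NI, TN, XH, IM, YD]
Visit FL; enqueue LM → queue [NI, TN, XH, IM, YD, LM]
Visit NI → queue [TN, XH, IM, YD, LM]
Visit TN → queue [XH, IM, YD, LM]
Visit XH → queue [IM, YD, LM]
Visit IM → queue [YD, LM]
Visit YD → queue [LM]
Visit LM → queue []

MP AD FV PG XY NC QT VD ZN FL NI TN XH IM YD LM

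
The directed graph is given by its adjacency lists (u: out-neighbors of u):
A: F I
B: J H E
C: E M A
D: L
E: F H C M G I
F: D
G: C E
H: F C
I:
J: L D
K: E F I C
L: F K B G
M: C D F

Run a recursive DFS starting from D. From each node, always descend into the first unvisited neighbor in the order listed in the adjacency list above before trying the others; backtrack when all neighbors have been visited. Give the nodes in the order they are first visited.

Visit D
D → L
L → F
L → K
K → E
E → H
H → C
C → M
C → A
A → I
E → G
L → B
B → J

D L F K E H C M A I G B J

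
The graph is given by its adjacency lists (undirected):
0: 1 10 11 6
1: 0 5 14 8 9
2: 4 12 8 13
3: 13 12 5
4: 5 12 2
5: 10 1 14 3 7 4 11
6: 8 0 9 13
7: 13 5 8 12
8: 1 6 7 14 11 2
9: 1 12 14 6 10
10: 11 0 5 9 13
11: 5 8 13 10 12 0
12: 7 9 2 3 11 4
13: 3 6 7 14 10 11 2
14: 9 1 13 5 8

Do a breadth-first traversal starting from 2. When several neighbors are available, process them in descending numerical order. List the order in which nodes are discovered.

2 -> 13 -> 12 -> 8 -> 4 -> 14 -> 11 -> 10 -> 7 -> 6 -> 3 -> 9 -> 1 -> 5 -> 0

Visit 2; enqueue 13, 12, 8, 4 → queue [13, 12, 8, 4]
Visit 13; enqueue 14, 11, 10, 7, 6, 3 → queue [12, 8, 4, 14, 11, 10, 7, 6, 3]
Visit 12; enqueue 9 → queue [8, 4, 14, 11, 10, 7, 6, 3, 9]
Visit 8; enqueue 1 → queue [4, 14, 11, 10, 7, 6, 3, 9, 1]
Visit 4; enqueue 5 → queue [14, 11, 10, 7, 6, 3, 9, 1, 5]
Visit 14 → queue [11, 10, 7, 6, 3, 9, 1, 5]
Visit 11; enqueue 0 → queue [10, 7, 6, 3, 9, 1, 5, 0]
Visit 10 → queue [7, 6, 3, 9, 1, 5, 0]
Visit 7 → queue [6, 3, 9, 1, 5, 0]
Visit 6 → queue [3, 9, 1, 5, 0]
Visit 3 → queue [9, 1, 5, 0]
Visit 9 → queue [1, 5, 0]
Visit 1 → queue [5, 0]
Visit 5 → queue [0]
Visit 0 → queue []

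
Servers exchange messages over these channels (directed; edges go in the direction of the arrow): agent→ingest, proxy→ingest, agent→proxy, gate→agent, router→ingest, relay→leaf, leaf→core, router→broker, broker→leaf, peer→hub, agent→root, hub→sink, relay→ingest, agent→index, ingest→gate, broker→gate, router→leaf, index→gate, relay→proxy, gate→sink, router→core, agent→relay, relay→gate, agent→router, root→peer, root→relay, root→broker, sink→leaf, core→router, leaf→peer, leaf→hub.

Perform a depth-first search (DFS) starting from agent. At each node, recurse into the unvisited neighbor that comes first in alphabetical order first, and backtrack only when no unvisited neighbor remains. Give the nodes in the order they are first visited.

agent → index → gate → sink → leaf → core → router → broker → ingest → hub → peer → proxy → relay → root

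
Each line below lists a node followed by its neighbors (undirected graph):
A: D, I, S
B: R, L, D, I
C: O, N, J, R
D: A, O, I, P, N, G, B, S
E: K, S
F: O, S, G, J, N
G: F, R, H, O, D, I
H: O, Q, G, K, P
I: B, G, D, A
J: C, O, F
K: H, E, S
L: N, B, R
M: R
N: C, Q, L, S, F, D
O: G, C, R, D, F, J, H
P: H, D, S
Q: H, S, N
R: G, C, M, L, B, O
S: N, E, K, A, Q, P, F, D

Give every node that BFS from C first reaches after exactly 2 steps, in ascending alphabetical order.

B, D, F, G, H, L, M, Q, S

Level 0: C
Level 1: J, N, O, R
Level 2: B, D, F, G, H, L, M, Q, S
Level 3: A, E, I, K, P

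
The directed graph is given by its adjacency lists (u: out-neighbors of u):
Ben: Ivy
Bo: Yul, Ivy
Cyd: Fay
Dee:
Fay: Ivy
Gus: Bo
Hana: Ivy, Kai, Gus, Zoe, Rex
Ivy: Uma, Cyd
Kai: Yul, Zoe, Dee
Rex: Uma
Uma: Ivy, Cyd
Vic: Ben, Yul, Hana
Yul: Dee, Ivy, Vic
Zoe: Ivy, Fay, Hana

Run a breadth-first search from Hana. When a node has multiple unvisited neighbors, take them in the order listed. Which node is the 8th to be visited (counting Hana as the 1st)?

Cyd

Visit Hana; enqueue Ivy, Kai, Gus, Zoe, Rex → queue [Ivy, Kai, Gus, Zoe, Rex]
Visit Ivy; enqueue Uma, Cyd → queue [Kai, Gus, Zoe, Rex, Uma, Cyd]
Visit Kai; enqueue Yul, Dee → queue [Gus, Zoe, Rex, Uma, Cyd, Yul, Dee]
Visit Gus; enqueue Bo → queue [Zoe, Rex, Uma, Cyd, Yul, Dee, Bo]
Visit Zoe; enqueue Fay → queue [Rex, Uma, Cyd, Yul, Dee, Bo, Fay]
Visit Rex → queue [Uma, Cyd, Yul, Dee, Bo, Fay]
Visit Uma → queue [Cyd, Yul, Dee, Bo, Fay]
Visit Cyd → queue [Yul, Dee, Bo, Fay]
Visit Yul; enqueue Vic → queue [Dee, Bo, Fay, Vic]
Visit Dee → queue [Bo, Fay, Vic]
Visit Bo → queue [Fay, Vic]
Visit Fay → queue [Vic]
Visit Vic; enqueue Ben → queue [Ben]
Visit Ben → queue []

Visit order: Hana, Ivy, Kai, Gus, Zoe, Rex, Uma, Cyd, Yul, Dee, Bo, Fay, Vic, Ben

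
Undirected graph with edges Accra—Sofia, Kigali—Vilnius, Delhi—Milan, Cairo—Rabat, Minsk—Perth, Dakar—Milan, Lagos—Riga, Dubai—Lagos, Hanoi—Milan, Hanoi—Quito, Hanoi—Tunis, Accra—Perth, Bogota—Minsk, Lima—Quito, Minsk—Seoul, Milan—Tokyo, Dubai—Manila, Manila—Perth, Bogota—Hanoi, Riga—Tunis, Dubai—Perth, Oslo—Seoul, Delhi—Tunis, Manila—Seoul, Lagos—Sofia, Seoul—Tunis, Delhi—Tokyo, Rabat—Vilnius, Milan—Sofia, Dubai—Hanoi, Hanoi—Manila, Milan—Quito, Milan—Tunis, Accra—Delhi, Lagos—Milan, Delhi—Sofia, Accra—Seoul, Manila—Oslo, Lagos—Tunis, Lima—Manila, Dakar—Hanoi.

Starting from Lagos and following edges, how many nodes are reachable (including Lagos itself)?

19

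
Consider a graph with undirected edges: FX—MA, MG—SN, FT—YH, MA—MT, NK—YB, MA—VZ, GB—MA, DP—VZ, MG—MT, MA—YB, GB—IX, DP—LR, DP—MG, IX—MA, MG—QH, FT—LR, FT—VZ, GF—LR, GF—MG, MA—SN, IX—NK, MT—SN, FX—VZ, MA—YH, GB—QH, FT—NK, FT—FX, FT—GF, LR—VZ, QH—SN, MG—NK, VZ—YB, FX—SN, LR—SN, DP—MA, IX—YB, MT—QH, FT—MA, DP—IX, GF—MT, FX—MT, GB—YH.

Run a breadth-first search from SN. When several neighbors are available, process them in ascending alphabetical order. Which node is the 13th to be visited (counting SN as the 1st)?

Visit SN; enqueue FX, LR, MA, MG, MT, QH → queue [FX, LR, MA, MG, MT, QH]
Visit FX; enqueue FT, VZ → queue [LR, MA, MG, MT, QH, FT, VZ]
Visit LR; enqueue DP, GF → queue [MA, MG, MT, QH, FT, VZ, DP, GF]
Visit MA; enqueue GB, IX, YB, YH → queue [MG, MT, QH, FT, VZ, DP, GF, GB, IX, YB, YH]
Visit MG; enqueue NK → queue [MT, QH, FT, VZ, DP, GF, GB, IX, YB, YH, NK]
Visit MT → queue [QH, FT, VZ, DP, GF, GB, IX, YB, YH, NK]
Visit QH → queue [FT, VZ, DP, GF, GB, IX, YB, YH, NK]
Visit FT → queue [VZ, DP, GF, GB, IX, YB, YH, NK]
Visit VZ → queue [DP, GF, GB, IX, YB, YH, NK]
Visit DP → queue [GF, GB, IX, YB, YH, NK]
Visit GF → queue [GB, IX, YB, YH, NK]
Visit GB → queue [IX, YB, YH, NK]
Visit IX → queue [YB, YH, NK]
Visit YB → queue [YH, NK]
Visit YH → queue [NK]
Visit NK → queue []

Visit order: SN, FX, LR, MA, MG, MT, QH, FT, VZ, DP, GF, GB, IX, YB, YH, NK

IX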